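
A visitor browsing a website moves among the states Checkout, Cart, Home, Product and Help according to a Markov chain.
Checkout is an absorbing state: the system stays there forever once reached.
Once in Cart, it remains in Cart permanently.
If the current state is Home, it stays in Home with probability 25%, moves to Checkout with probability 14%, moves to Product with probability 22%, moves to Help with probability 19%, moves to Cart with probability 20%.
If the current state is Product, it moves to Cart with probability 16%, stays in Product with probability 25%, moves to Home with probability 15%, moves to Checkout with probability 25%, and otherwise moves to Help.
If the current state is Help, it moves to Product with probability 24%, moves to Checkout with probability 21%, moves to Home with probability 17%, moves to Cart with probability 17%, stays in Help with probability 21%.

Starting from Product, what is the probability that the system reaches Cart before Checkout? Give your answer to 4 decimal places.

Let h(s) be the probability of absorption at Cart starting from transient state s. Then h(Cart) = 1 and h(Checkout) = 0. By first-step analysis:
h(Home) = 0.14·0 + 0.2·1 + 0.25·h(Home) + 0.22·h(Product) + 0.19·h(Help)
h(Product) = 0.25·0 + 0.16·1 + 0.15·h(Home) + 0.25·h(Product) + 0.19·h(Help)
h(Help) = 0.21·0 + 0.17·1 + 0.17·h(Home) + 0.24·h(Product) + 0.21·h(Help)
Solving: h(Home) = 0.5082, h(Product) = 0.4303, h(Help) = 0.4553.
Starting from Product, the probability is 0.4303.

0.4303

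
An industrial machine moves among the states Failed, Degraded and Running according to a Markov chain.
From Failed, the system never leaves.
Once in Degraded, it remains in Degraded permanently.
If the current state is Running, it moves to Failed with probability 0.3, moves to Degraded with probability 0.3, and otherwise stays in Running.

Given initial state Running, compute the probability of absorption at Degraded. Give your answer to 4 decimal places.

0.5000

Let h(s) be the probability of absorption at Degraded starting from transient state s. Then h(Degraded) = 1 and h(Failed) = 0. By first-step analysis:
h(Running) = 0.3·0 + 0.3·1 + 0.4·h(Running)
Solving: h(Running) = 0.5000.
Starting from Running, the probability is 0.5000.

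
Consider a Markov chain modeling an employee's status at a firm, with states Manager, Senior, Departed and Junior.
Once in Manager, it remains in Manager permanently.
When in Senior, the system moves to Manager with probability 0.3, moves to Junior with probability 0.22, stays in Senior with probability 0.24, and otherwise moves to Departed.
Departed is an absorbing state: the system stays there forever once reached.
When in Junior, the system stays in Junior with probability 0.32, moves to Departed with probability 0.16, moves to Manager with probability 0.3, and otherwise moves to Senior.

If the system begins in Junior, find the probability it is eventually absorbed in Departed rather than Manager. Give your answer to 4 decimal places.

0.3723

Let h(s) be the probability of absorption at Departed starting from transient state s. Then h(Departed) = 1 and h(Manager) = 0. By first-step analysis:
h(Senior) = 0.3·0 + 0.24·h(Senior) + 0.24·1 + 0.22·h(Junior)
h(Junior) = 0.3·0 + 0.22·h(Senior) + 0.16·1 + 0.32·h(Junior)
Solving: h(Senior) = 0.4236, h(Junior) = 0.3723.
Starting from Junior, the probability is 0.3723.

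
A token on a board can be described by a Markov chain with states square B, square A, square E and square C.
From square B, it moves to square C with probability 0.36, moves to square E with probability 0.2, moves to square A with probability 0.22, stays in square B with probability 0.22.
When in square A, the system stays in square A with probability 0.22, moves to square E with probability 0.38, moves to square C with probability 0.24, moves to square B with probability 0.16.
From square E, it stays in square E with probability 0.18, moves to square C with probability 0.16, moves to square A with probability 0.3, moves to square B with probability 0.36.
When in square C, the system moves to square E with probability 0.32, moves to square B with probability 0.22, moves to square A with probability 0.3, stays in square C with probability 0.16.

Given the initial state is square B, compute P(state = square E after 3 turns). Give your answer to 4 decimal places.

0.2687

Propagate the distribution vector 3 turns from square B.
After 0 turns: (1.0000, 0.0000, 0.0000, 0.0000)
After 1 turn: (0.2200, 0.2200, 0.2000, 0.3600)
After 2 turns: (0.2348, 0.2648, 0.2788, 0.2216)
After 3 turns: (0.2431, 0.2600, 0.2687, 0.2281)
P(in square E after 3 turns) = 0.2687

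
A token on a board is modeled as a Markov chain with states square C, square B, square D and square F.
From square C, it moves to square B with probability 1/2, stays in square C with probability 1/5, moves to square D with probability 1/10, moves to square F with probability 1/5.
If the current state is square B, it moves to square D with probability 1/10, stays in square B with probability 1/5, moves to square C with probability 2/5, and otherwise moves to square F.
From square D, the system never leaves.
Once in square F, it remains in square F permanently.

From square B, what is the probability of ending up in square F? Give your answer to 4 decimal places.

0.7273

Let h(s) be the probability of absorption at square F starting from transient state s. Then h(square F) = 1 and h(square D) = 0. By first-step analysis:
h(square C) = 0.2·h(square C) + 0.5·h(square B) + 0.1·0 + 0.2·1
h(square B) = 0.4·h(square C) + 0.2·h(square B) + 0.1·0 + 0.3·1
Solving: h(square C) = 0.7045, h(square B) = 0.7273.
Starting from square B, the probability is 0.7273.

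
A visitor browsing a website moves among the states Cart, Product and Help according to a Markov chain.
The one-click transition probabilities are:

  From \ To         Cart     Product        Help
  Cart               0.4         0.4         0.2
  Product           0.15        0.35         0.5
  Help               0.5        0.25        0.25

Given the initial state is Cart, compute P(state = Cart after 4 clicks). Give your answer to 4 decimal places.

0.3489

Propagate the distribution vector 4 clicks from Cart.
After 0 clicks: (1.0000, 0.0000, 0.0000)
After 1 click: (0.4000, 0.4000, 0.2000)
After 2 clicks: (0.3200, 0.3500, 0.3300)
After 3 clicks: (0.3455, 0.3330, 0.3215)
After 4 clicks: (0.3489, 0.3351, 0.3160)
P(in Cart after 4 clicks) = 0.3489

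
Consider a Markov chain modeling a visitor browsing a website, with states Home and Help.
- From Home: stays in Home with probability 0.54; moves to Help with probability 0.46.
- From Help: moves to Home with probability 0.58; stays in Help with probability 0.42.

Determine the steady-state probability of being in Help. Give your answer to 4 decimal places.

0.4423

Let the stationary distribution be π with π = πP and π_1 + π_2 = 1.
π_1 = 0.54·π_1 + 0.58·π_2
Solving with the normalization constraint gives π = (0.5577, 0.4423).
So the stationary probability of Help is 0.4423.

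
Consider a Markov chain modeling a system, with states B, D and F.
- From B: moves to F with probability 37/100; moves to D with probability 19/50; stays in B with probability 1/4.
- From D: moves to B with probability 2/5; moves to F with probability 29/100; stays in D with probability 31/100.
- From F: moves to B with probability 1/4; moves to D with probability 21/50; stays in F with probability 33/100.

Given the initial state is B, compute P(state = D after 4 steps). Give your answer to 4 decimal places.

Propagate the distribution vector 4 steps from B.
After 0 steps: (1.0000, 0.0000, 0.0000)
After 1 step: (0.2500, 0.3800, 0.3700)
After 2 steps: (0.3070, 0.3682, 0.3248)
After 3 steps: (0.3052, 0.3672, 0.3276)
After 4 steps: (0.3051, 0.3674, 0.3275)
P(in D after 4 steps) = 0.3674

0.3674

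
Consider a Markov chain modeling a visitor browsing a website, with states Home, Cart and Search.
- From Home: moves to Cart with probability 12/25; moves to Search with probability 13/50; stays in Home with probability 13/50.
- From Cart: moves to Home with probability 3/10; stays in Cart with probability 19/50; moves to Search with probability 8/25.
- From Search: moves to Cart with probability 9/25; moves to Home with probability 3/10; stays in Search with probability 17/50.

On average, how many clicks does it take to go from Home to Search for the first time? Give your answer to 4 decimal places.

3.4943

Let t(s) be the expected number of clicks to first reach Search from state s, with t(Search) = 0. Conditioning on the first click:
t(Home) = 1 + 0.26·t(Home) + 0.48·t(Cart)
t(Cart) = 1 + 0.3·t(Home) + 0.38·t(Cart)
Solving: t(Home) = 3.4943, t(Cart) = 3.3037.
Expected clicks from Home to Search: 3.4943.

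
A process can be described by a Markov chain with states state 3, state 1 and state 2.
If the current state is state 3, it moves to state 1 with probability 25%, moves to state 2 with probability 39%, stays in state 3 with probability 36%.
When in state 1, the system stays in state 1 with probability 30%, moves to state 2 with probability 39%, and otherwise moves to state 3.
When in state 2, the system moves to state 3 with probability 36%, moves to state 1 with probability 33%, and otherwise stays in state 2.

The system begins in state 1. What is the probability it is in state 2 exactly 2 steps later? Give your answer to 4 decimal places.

Sum over the intermediate state after 1 step:
P = P(state 1→state 3)·P(state 3→state 2) + P(state 1→state 1)·P(state 1→state 2) + P(state 1→state 2)·P(state 2→state 2)
  = 0.31×0.39 + 0.3×0.39 + 0.39×0.31
  = 0.1209 + 0.1170 + 0.1209 = 0.3588

0.3588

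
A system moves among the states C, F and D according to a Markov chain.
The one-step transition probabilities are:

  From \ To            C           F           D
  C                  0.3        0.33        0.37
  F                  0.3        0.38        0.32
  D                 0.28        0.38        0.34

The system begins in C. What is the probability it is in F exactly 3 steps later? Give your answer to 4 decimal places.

0.3654

Propagate the distribution vector 3 steps from C.
After 0 steps: (1.0000, 0.0000, 0.0000)
After 1 step: (0.3000, 0.3300, 0.3700)
After 2 steps: (0.2926, 0.3650, 0.3424)
After 3 steps: (0.2932, 0.3654, 0.3415)
P(in F after 3 steps) = 0.3654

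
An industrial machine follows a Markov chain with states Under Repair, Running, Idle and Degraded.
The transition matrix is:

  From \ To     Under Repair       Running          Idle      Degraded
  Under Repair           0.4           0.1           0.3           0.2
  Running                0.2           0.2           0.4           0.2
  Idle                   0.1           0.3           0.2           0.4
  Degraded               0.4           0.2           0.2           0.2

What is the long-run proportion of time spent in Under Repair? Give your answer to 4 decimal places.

Let the stationary distribution be π with π = πP and π_1 + π_2 + π_3 + π_4 = 1.
π_1 = 0.4·π_1 + 0.2·π_2 + 0.1·π_3 + 0.4·π_4
π_2 = 0.1·π_1 + 0.2·π_2 + 0.3·π_3 + 0.2·π_4
π_3 = 0.3·π_1 + 0.4·π_2 + 0.2·π_3 + 0.2·π_4
Solving with the normalization constraint gives π = (0.2799, 0.1988, 0.2677, 0.2535).
So the stationary probability of Under Repair is 0.2799.

0.2799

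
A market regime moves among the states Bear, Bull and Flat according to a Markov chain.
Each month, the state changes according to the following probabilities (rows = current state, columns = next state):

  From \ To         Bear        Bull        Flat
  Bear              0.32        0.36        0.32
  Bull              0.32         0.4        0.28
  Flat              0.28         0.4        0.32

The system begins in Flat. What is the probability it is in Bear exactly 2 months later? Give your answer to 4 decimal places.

Sum over the intermediate state after 1 month:
P = P(Flat→Bear)·P(Bear→Bear) + P(Flat→Bull)·P(Bull→Bear) + P(Flat→Flat)·P(Flat→Bear)
  = 0.28×0.32 + 0.4×0.32 + 0.32×0.28
  = 0.0896 + 0.1280 + 0.0896 = 0.3072

0.3072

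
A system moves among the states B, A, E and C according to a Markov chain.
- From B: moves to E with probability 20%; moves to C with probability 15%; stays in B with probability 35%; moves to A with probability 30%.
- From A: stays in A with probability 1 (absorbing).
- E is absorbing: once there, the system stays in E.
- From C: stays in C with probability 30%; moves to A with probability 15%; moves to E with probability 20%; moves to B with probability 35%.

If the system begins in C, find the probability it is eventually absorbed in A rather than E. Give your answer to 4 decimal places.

0.5031

Let h(s) be the probability of absorption at A starting from transient state s. Then h(A) = 1 and h(E) = 0. By first-step analysis:
h(B) = 0.35·h(B) + 0.3·1 + 0.2·0 + 0.15·h(C)
h(C) = 0.35·h(B) + 0.15·1 + 0.2·0 + 0.3·h(C)
Solving: h(B) = 0.5776, h(C) = 0.5031.
Starting from C, the probability is 0.5031.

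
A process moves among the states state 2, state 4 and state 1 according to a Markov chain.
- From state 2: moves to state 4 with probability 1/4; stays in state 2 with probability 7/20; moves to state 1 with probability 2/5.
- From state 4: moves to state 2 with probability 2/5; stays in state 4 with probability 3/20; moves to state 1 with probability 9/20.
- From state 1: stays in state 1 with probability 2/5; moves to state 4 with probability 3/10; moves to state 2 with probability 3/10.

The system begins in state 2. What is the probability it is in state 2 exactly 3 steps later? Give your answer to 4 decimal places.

Propagate the distribution vector 3 steps from state 2.
After 0 steps: (1.0000, 0.0000, 0.0000)
After 1 step: (0.3500, 0.2500, 0.4000)
After 2 steps: (0.3425, 0.2450, 0.4125)
After 3 steps: (0.3416, 0.2461, 0.4123)
P(in state 2 after 3 steps) = 0.3416

0.3416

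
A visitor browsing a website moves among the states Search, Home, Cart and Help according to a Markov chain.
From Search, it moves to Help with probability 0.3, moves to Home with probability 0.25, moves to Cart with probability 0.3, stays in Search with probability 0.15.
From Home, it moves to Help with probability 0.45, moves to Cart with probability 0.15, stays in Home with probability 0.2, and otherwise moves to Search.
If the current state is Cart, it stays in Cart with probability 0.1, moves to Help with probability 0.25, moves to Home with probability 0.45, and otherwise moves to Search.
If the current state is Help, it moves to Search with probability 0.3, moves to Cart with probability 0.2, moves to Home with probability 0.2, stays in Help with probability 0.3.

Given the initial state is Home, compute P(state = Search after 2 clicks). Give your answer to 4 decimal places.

0.2350

Propagate the distribution vector 2 clicks from Home.
After 0 clicks: (0.0000, 1.0000, 0.0000, 0.0000)
After 1 click: (0.2000, 0.2000, 0.1500, 0.4500)
After 2 clicks: (0.2350, 0.2475, 0.1950, 0.3225)
P(in Search after 2 clicks) = 0.2350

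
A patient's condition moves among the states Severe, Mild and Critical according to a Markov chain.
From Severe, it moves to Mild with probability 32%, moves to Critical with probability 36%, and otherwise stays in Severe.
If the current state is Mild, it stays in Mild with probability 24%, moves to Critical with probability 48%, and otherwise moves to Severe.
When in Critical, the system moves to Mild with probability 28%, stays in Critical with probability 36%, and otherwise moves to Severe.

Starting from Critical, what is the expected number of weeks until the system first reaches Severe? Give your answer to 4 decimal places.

Let t(s) be the expected number of weeks to first reach Severe from state s, with t(Severe) = 0. Conditioning on the first week:
t(Mild) = 1 + 0.24·t(Mild) + 0.48·t(Critical)
t(Critical) = 1 + 0.28·t(Mild) + 0.36·t(Critical)
Solving: t(Mild) = 3.1818, t(Critical) = 2.9545.
Expected weeks from Critical to Severe: 2.9545.

2.9545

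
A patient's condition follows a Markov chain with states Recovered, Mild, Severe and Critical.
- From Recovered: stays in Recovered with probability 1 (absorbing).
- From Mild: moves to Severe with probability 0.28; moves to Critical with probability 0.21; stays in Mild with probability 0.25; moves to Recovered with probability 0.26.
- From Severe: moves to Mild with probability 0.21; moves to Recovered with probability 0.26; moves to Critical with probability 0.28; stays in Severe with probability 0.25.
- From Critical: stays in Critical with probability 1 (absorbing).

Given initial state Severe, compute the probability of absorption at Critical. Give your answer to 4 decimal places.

0.5045

Let h(s) be the probability of absorption at Critical starting from transient state s. Then h(Critical) = 1 and h(Recovered) = 0. By first-step analysis:
h(Mild) = 0.26·0 + 0.25·h(Mild) + 0.28·h(Severe) + 0.21·1
h(Severe) = 0.26·0 + 0.21·h(Mild) + 0.25·h(Severe) + 0.28·1
Solving: h(Mild) = 0.4683, h(Severe) = 0.5045.
Starting from Severe, the probability is 0.5045.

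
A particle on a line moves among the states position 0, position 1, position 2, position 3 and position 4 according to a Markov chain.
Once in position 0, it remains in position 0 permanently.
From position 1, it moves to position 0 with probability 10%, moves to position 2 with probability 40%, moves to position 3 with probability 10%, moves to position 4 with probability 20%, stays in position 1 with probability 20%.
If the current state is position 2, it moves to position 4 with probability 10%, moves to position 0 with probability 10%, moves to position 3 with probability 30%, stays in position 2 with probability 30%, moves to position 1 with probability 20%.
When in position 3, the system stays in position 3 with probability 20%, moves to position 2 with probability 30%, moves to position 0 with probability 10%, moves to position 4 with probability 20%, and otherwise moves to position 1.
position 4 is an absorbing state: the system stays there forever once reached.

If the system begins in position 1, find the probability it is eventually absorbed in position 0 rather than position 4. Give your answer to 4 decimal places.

Let h(s) be the probability of absorption at position 0 starting from transient state s. Then h(position 0) = 1 and h(position 4) = 0. By first-step analysis:
h(position 1) = 0.1·1 + 0.2·h(position 1) + 0.4·h(position 2) + 0.1·h(position 3) + 0.2·0
h(position 2) = 0.1·1 + 0.2·h(position 1) + 0.3·h(position 2) + 0.3·h(position 3) + 0.1·0
h(position 3) = 0.1·1 + 0.2·h(position 1) + 0.3·h(position 2) + 0.2·h(position 3) + 0.2·0
Solving: h(position 1) = 0.3769, h(position 2) = 0.4104, h(position 3) = 0.3731.
Starting from position 1, the probability is 0.3769.

0.3769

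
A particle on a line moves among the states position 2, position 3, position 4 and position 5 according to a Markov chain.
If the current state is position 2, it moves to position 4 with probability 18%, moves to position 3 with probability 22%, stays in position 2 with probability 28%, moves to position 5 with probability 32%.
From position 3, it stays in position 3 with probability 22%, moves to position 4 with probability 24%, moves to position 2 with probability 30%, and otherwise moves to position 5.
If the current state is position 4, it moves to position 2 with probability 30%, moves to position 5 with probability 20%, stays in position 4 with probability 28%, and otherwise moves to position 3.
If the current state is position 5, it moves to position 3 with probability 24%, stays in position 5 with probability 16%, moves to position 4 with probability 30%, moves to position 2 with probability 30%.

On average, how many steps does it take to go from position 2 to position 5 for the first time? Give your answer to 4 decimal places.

3.6148

Let t(s) be the expected number of steps to first reach position 5 from state s, with t(position 5) = 0. Conditioning on the first step:
t(position 2) = 1 + 0.28·t(position 2) + 0.22·t(position 3) + 0.18·t(position 4)
t(position 3) = 1 + 0.3·t(position 2) + 0.22·t(position 3) + 0.24·t(position 4)
t(position 4) = 1 + 0.3·t(position 2) + 0.22·t(position 3) + 0.28·t(position 4)
Solving: t(position 2) = 3.6148, t(position 3) = 3.9329, t(position 4) = 4.0968.
Expected steps from position 2 to position 5: 3.6148.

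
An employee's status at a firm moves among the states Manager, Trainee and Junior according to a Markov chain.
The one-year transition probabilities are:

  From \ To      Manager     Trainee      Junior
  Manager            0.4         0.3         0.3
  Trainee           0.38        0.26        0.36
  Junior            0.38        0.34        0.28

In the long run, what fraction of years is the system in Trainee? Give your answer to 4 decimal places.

0.3005

Let the stationary distribution be π with π = πP and π_1 + π_2 + π_3 = 1.
π_1 = 0.4·π_1 + 0.38·π_2 + 0.38·π_3
π_2 = 0.3·π_1 + 0.26·π_2 + 0.34·π_3
Solving with the normalization constraint gives π = (0.3878, 0.3005, 0.3118).
So the stationary probability of Trainee is 0.3005.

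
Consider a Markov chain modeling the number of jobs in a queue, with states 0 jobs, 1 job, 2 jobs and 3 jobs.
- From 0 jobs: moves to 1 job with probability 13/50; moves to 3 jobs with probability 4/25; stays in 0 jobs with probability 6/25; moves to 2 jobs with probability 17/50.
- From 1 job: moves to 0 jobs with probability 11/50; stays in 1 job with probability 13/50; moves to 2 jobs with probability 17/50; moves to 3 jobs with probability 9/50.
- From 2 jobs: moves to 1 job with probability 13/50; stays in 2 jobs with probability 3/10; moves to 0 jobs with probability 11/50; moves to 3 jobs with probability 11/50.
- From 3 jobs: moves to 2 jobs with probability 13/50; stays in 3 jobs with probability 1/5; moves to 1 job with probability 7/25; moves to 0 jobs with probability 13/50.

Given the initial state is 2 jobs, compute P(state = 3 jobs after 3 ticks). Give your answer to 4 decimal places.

0.1916

Propagate the distribution vector 3 ticks from 2 jobs.
After 0 ticks: (0.0000, 0.0000, 1.0000, 0.0000)
After 1 tick: (0.2200, 0.2600, 0.3000, 0.2200)
After 2 ticks: (0.2332, 0.2644, 0.3104, 0.1920)
After 3 ticks: (0.2323, 0.2638, 0.3122, 0.1916)
P(in 3 jobs after 3 ticks) = 0.1916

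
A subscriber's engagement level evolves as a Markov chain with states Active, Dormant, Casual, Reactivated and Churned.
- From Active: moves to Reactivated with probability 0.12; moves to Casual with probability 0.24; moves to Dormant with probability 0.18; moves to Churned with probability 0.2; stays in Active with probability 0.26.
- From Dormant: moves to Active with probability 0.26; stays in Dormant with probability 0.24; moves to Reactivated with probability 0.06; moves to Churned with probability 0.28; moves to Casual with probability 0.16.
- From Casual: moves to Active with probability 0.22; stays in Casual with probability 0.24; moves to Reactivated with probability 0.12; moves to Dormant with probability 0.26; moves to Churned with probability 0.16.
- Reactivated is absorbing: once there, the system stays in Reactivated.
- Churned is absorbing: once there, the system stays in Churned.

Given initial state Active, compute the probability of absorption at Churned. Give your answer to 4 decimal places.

Let h(s) be the probability of absorption at Churned starting from transient state s. Then h(Churned) = 1 and h(Reactivated) = 0. By first-step analysis:
h(Active) = 0.26·h(Active) + 0.18·h(Dormant) + 0.24·h(Casual) + 0.12·0 + 0.2·1
h(Dormant) = 0.26·h(Active) + 0.24·h(Dormant) + 0.16·h(Casual) + 0.06·0 + 0.28·1
h(Casual) = 0.22·h(Active) + 0.26·h(Dormant) + 0.24·h(Casual) + 0.12·0 + 0.16·1
Solving: h(Active) = 0.6594, h(Dormant) = 0.7312, h(Casual) = 0.6516.
Starting from Active, the probability is 0.6594.

0.6594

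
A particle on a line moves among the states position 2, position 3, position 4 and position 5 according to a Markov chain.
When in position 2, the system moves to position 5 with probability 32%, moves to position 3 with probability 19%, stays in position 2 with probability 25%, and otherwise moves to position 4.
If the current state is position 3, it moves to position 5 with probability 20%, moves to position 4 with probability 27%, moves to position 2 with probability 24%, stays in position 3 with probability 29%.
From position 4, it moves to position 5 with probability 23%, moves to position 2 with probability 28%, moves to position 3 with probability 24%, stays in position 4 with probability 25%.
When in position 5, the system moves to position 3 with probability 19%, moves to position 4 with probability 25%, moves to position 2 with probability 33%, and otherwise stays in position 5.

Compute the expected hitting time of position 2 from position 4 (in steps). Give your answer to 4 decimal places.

3.5524

Let t(s) be the expected number of steps to first reach position 2 from state s, with t(position 2) = 0. Conditioning on the first step:
t(position 3) = 1 + 0.29·t(position 3) + 0.27·t(position 4) + 0.2·t(position 5)
t(position 4) = 1 + 0.24·t(position 3) + 0.25·t(position 4) + 0.23·t(position 5)
t(position 5) = 1 + 0.19·t(position 3) + 0.25·t(position 4) + 0.23·t(position 5)
Solving: t(position 3) = 3.7078, t(position 4) = 3.5524, t(position 5) = 3.3670.
Expected steps from position 4 to position 2: 3.5524.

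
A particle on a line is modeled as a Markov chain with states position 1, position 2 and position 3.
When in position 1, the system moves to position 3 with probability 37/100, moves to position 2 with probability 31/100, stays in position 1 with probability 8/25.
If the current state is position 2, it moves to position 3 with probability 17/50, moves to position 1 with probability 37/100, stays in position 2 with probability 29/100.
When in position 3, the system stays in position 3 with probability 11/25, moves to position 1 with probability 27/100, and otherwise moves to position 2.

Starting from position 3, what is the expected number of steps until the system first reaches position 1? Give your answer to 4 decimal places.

Let t(s) be the expected number of steps to first reach position 1 from state s, with t(position 1) = 0. Conditioning on the first step:
t(position 2) = 1 + 0.29·t(position 2) + 0.34·t(position 3)
t(position 3) = 1 + 0.29·t(position 2) + 0.44·t(position 3)
Solving: t(position 2) = 3.0100, t(position 3) = 3.3445.
Expected steps from position 3 to position 1: 3.3445.

3.3445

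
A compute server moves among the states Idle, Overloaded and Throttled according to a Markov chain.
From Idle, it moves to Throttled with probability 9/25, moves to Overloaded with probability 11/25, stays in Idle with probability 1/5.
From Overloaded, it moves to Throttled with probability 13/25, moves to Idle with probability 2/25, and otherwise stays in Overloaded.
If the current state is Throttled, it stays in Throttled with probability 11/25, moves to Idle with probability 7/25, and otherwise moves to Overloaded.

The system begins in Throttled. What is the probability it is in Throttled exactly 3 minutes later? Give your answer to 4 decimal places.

Propagate the distribution vector 3 minutes from Throttled.
After 0 minutes: (0.0000, 0.0000, 1.0000)
After 1 minute: (0.2800, 0.2800, 0.4400)
After 2 minutes: (0.2016, 0.3584, 0.4400)
After 3 minutes: (0.1922, 0.3553, 0.4525)
P(in Throttled after 3 minutes) = 0.4525

0.4525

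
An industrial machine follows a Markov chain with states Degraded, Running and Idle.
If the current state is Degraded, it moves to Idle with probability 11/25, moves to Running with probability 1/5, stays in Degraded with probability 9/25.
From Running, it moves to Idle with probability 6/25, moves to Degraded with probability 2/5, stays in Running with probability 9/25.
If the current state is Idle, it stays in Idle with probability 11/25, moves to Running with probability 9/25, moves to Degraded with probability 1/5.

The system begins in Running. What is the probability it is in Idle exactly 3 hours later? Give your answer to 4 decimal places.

0.3808

Propagate the distribution vector 3 hours from Running.
After 0 hours: (0.0000, 1.0000, 0.0000)
After 1 hour: (0.4000, 0.3600, 0.2400)
After 2 hours: (0.3360, 0.2960, 0.3680)
After 3 hours: (0.3130, 0.3062, 0.3808)
P(in Idle after 3 hours) = 0.3808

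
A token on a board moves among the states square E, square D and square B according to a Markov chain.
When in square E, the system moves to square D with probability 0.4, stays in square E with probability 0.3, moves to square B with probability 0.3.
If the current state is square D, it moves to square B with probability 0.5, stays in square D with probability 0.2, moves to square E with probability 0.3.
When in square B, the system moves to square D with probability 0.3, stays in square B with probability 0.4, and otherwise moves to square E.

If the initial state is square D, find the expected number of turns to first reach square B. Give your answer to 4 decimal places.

Let t(s) be the expected number of turns to first reach square B from state s, with t(square B) = 0. Conditioning on the first turn:
t(square E) = 1 + 0.3·t(square E) + 0.4·t(square D)
t(square D) = 1 + 0.3·t(square E) + 0.2·t(square D)
Solving: t(square E) = 2.7273, t(square D) = 2.2727.
Expected turns from square D to square B: 2.2727.

2.2727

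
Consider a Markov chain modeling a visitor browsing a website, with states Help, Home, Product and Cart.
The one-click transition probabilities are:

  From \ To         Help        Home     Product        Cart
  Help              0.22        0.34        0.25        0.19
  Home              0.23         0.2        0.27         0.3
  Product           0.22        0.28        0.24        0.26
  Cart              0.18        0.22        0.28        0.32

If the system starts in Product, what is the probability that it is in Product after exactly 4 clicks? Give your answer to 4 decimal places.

0.2607

Propagate the distribution vector 4 clicks from Product.
After 0 clicks: (0.0000, 0.0000, 1.0000, 0.0000)
After 1 click: (0.2200, 0.2800, 0.2400, 0.2600)
After 2 clicks: (0.2124, 0.2552, 0.2610, 0.2714)
After 3 clicks: (0.2117, 0.2560, 0.2606, 0.2716)
After 4 clicks: (0.2117, 0.2559, 0.2607, 0.2717)
P(in Product after 4 clicks) = 0.2607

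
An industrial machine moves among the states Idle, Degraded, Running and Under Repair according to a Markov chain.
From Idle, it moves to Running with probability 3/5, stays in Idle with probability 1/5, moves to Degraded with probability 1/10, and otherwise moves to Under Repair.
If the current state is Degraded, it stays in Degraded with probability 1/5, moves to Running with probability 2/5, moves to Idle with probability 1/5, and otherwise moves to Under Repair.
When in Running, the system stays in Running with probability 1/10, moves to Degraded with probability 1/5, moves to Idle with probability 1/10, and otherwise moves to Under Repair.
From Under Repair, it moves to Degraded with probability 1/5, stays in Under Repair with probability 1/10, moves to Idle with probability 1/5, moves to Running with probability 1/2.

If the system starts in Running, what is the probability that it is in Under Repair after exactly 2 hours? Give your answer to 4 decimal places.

0.1700

Propagate the distribution vector 2 hours from Running.
After 0 hours: (0.0000, 0.0000, 1.0000, 0.0000)
After 1 hour: (0.1000, 0.2000, 0.1000, 0.6000)
After 2 hours: (0.1900, 0.1900, 0.4500, 0.1700)
P(in Under Repair after 2 hours) = 0.1700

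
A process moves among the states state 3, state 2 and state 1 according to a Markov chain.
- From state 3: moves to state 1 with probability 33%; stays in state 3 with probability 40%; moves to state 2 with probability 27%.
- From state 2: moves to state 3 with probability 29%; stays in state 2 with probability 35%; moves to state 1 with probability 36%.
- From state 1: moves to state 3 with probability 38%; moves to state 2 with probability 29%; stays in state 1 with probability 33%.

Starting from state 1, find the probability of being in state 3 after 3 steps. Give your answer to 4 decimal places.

0.3602

Propagate the distribution vector 3 steps from state 1.
After 0 steps: (0.0000, 0.0000, 1.0000)
After 1 step: (0.3800, 0.2900, 0.3300)
After 2 steps: (0.3615, 0.2998, 0.3387)
After 3 steps: (0.3602, 0.3008, 0.3390)
P(in state 3 after 3 steps) = 0.3602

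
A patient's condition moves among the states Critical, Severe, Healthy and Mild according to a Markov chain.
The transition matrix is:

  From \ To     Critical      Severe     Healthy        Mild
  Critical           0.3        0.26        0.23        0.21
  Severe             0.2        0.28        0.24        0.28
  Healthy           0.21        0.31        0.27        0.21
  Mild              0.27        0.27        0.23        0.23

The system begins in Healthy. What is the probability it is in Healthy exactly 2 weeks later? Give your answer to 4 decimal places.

0.2439

Propagate the distribution vector 2 weeks from Healthy.
After 0 weeks: (0.0000, 0.0000, 1.0000, 0.0000)
After 1 week: (0.2100, 0.3100, 0.2700, 0.2100)
After 2 weeks: (0.2384, 0.2818, 0.2439, 0.2359)
P(in Healthy after 2 weeks) = 0.2439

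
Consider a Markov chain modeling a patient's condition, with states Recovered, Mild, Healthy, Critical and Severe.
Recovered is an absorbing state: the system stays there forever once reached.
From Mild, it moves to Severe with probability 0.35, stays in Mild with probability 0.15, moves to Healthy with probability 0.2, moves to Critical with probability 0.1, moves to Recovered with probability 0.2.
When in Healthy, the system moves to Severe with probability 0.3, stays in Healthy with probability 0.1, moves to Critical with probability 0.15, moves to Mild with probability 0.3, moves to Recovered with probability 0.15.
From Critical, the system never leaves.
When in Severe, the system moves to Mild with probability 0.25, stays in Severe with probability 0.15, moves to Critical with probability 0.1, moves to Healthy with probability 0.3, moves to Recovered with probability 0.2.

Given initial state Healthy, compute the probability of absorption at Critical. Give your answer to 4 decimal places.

0.4132

Let h(s) be the probability of absorption at Critical starting from transient state s. Then h(Critical) = 1 and h(Recovered) = 0. By first-step analysis:
h(Mild) = 0.2·0 + 0.15·h(Mild) + 0.2·h(Healthy) + 0.1·1 + 0.35·h(Severe)
h(Healthy) = 0.15·0 + 0.3·h(Mild) + 0.1·h(Healthy) + 0.15·1 + 0.3·h(Severe)
h(Severe) = 0.2·0 + 0.25·h(Mild) + 0.3·h(Healthy) + 0.1·1 + 0.15·h(Severe)
Solving: h(Mild) = 0.3679, h(Healthy) = 0.4132, h(Severe) = 0.3717.
Starting from Healthy, the probability is 0.4132.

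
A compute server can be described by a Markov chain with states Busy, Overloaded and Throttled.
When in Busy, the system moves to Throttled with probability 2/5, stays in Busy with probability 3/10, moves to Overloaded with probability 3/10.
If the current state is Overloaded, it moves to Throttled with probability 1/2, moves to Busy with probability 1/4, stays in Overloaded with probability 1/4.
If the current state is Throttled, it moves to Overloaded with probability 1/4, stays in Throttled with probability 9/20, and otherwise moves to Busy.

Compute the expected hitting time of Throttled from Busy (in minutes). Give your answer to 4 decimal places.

Let t(s) be the expected number of minutes to first reach Throttled from state s, with t(Throttled) = 0. Conditioning on the first minute:
t(Busy) = 1 + 0.3·t(Busy) + 0.3·t(Overloaded)
t(Overloaded) = 1 + 0.25·t(Busy) + 0.25·t(Overloaded)
Solving: t(Busy) = 2.3333, t(Overloaded) = 2.1111.
Expected minutes from Busy to Throttled: 2.3333.

2.3333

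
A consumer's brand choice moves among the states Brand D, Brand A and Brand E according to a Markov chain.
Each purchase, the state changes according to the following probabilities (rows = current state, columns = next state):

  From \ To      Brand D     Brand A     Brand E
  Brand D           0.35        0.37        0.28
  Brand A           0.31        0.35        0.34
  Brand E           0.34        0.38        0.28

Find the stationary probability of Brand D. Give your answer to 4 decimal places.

Let the stationary distribution be π with π = πP and π_1 + π_2 + π_3 = 1.
π_1 = 0.35·π_1 + 0.31·π_2 + 0.34·π_3
π_2 = 0.37·π_1 + 0.35·π_2 + 0.38·π_3
Solving with the normalization constraint gives π = (0.3324, 0.3657, 0.3019).
So the stationary probability of Brand D is 0.3324.

0.3324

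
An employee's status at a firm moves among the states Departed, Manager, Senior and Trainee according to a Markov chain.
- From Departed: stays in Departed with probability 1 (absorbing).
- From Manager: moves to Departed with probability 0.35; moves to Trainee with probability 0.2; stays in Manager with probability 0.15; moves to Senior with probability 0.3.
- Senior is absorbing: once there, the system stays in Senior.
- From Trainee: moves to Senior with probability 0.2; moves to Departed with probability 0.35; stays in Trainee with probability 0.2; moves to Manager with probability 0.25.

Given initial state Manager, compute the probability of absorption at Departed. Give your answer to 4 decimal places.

Let h(s) be the probability of absorption at Departed starting from transient state s. Then h(Departed) = 1 and h(Senior) = 0. By first-step analysis:
h(Manager) = 0.35·1 + 0.15·h(Manager) + 0.3·0 + 0.2·h(Trainee)
h(Trainee) = 0.35·1 + 0.25·h(Manager) + 0.2·0 + 0.2·h(Trainee)
Solving: h(Manager) = 0.5556, h(Trainee) = 0.6111.
Starting from Manager, the probability is 0.5556.

0.5556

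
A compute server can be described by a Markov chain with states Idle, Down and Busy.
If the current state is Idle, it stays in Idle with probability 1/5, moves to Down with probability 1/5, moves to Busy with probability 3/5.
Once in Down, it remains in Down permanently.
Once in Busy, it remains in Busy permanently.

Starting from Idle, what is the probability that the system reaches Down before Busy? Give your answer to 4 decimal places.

Let h(s) be the probability of absorption at Down starting from transient state s. Then h(Down) = 1 and h(Busy) = 0. By first-step analysis:
h(Idle) = 0.2·h(Idle) + 0.2·1 + 0.6·0
Solving: h(Idle) = 0.2500.
Starting from Idle, the probability is 0.2500.

0.2500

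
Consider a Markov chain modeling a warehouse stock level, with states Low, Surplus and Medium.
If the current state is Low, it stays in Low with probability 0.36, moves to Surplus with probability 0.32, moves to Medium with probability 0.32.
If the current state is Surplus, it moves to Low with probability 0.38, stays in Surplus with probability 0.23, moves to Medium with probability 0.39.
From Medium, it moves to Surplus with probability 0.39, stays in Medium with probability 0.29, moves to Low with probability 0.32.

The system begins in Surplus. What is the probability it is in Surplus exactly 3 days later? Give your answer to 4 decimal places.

Propagate the distribution vector 3 days from Surplus.
After 0 days: (0.0000, 1.0000, 0.0000)
After 1 day: (0.3800, 0.2300, 0.3900)
After 2 days: (0.3490, 0.3266, 0.3244)
After 3 days: (0.3536, 0.3133, 0.3331)
P(in Surplus after 3 days) = 0.3133

0.3133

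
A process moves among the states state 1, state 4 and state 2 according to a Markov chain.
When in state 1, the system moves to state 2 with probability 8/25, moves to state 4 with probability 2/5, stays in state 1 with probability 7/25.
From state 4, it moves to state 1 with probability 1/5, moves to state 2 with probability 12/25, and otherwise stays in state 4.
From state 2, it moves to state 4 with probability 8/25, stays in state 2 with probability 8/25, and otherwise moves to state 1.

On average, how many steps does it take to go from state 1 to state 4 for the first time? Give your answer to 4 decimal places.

2.6709

Let t(s) be the expected number of steps to first reach state 4 from state s, with t(state 4) = 0. Conditioning on the first step:
t(state 1) = 1 + 0.28·t(state 1) + 0.32·t(state 2)
t(state 2) = 1 + 0.36·t(state 1) + 0.32·t(state 2)
Solving: t(state 1) = 2.6709, t(state 2) = 2.8846.
Expected steps from state 1 to state 4: 2.6709.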